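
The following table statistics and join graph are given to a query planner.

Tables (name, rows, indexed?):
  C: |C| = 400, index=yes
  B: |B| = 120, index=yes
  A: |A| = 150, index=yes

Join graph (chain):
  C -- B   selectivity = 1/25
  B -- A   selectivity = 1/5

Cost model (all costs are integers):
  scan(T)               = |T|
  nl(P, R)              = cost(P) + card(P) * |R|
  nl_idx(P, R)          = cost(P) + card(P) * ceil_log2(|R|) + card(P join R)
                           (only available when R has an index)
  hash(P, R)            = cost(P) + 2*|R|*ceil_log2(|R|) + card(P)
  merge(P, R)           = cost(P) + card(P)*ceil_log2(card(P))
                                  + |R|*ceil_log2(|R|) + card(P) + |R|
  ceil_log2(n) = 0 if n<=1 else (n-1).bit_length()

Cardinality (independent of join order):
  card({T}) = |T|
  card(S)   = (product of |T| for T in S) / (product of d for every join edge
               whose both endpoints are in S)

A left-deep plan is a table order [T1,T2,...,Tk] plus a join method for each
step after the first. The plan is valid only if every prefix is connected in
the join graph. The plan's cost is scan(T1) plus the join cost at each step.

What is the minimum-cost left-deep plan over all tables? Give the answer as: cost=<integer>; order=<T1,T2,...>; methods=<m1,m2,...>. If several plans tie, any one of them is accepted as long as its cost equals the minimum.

Selinger DP (subsets sized 1..n):
  {C}: scan cost=400, card=400
  {B}: scan cost=120, card=120
  {A}: scan cost=150, card=150
  {BC}: card=1920; try (B,hash)→2480, (C,nl_idx)→3120, (C,merge)→5080, (B,nl_idx)→5120, (B,merge)→5360, (C,hash)→7440 …(+2); best=2480 via (B,hash)
  {AB}: card=3600; try (B,hash)→1980, (A,merge)→2430, (B,merge)→2460, (A,hash)→2640, (A,nl_idx)→4680, (B,nl_idx)→4800 …(+2); best=1980 via (B,hash)
  {ABC}: card=57600; try (A,hash)→6800, (C,hash)→12780, (A,merge)→26870, (C,merge)→52780, (A,nl_idx)→75440, (C,nl_idx)→91980 …(+2); best=6800 via (A,hash)

cost=6800; order=C,B,A; methods=hash,hash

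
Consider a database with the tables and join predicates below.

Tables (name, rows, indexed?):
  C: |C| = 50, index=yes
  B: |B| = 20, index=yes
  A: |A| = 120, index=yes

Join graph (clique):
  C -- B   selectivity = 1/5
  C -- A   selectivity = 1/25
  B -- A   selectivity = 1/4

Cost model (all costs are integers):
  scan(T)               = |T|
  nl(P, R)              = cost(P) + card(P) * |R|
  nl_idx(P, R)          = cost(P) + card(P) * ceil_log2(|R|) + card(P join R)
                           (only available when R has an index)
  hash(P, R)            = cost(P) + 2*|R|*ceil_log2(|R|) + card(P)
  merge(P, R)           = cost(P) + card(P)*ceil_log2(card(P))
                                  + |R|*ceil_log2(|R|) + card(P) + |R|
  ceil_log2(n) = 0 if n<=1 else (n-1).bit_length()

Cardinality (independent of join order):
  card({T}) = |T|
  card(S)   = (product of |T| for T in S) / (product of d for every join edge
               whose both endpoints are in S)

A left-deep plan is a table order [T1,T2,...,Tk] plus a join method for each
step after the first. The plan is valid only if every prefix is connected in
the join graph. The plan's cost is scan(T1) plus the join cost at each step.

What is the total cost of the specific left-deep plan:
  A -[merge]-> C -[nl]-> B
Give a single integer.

6230

step 1: scan A: cost=120, card=120
step 2: join C via merge
    card(P join C) = 120*50/(25) = 240
    cost = 120 + 120*7 + 50*6 + 120 + 50 = 1430
step 3: join B via nl
    card(P join B) = 240*20/(5*4) = 240
    cost = 1430 + 240*20 = 6230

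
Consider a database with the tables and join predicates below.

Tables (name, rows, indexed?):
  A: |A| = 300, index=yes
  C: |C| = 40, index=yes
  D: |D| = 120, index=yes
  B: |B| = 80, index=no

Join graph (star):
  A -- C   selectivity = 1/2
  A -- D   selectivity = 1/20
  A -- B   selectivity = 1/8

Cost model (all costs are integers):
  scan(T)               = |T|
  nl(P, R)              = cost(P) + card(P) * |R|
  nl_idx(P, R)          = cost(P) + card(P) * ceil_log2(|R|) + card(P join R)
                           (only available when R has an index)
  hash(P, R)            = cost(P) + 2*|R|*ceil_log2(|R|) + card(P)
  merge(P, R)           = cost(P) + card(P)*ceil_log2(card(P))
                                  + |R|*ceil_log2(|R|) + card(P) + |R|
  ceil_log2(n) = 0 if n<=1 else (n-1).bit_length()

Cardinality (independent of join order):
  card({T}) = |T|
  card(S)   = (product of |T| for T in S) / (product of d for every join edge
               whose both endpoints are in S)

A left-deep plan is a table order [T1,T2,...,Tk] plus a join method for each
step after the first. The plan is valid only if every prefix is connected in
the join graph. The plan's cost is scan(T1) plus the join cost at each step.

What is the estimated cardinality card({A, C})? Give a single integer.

6000

Tables in S: A(300), C(40)
Edges inside S: A-C(d=2)
numerator = 300 * 40 = 12000
denominator = 2 = 2
card(S) = 12000 / 2 = 6000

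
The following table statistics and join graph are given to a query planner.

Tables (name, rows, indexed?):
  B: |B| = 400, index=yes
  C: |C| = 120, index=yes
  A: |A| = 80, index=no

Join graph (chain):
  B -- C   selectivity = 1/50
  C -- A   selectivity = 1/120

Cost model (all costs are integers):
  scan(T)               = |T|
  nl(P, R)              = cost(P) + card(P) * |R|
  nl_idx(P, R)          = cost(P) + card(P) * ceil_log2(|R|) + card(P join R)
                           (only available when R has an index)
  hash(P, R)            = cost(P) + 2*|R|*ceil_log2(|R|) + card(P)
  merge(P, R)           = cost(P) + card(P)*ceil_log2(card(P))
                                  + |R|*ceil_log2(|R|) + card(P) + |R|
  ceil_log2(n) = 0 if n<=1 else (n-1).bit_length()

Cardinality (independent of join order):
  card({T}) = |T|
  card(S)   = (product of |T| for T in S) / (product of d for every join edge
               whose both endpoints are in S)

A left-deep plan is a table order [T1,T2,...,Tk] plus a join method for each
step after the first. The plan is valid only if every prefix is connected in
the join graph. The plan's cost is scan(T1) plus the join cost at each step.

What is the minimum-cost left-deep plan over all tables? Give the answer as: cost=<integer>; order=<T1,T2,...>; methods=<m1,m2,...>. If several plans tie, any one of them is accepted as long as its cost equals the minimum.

Selinger DP (subsets sized 1..n):
  {B}: scan cost=400, card=400
  {C}: scan cost=120, card=120
  {A}: scan cost=80, card=80
  {BC}: card=960; try (B,nl_idx)→2160, (C,hash)→2480, (C,nl_idx)→4160, (B,merge)→5080, (C,merge)→5360, (B,hash)→7440 …(+2); best=2160 via (B,nl_idx)
  {AC}: card=80; try (C,nl_idx)→720, (A,hash)→1360, (C,merge)→1680, (A,merge)→1720, (C,hash)→1840, (C,nl)→9680 …(+1); best=720 via (C,nl_idx)
  {ABC}: card=640; try (B,nl_idx)→2080, (A,hash)→4240, (B,merge)→5360, (B,hash)→8000, (A,merge)→13360, (B,nl)→32720 …(+1); best=2080 via (B,nl_idx)

cost=2080; order=A,C,B; methods=nl_idx,nl_idx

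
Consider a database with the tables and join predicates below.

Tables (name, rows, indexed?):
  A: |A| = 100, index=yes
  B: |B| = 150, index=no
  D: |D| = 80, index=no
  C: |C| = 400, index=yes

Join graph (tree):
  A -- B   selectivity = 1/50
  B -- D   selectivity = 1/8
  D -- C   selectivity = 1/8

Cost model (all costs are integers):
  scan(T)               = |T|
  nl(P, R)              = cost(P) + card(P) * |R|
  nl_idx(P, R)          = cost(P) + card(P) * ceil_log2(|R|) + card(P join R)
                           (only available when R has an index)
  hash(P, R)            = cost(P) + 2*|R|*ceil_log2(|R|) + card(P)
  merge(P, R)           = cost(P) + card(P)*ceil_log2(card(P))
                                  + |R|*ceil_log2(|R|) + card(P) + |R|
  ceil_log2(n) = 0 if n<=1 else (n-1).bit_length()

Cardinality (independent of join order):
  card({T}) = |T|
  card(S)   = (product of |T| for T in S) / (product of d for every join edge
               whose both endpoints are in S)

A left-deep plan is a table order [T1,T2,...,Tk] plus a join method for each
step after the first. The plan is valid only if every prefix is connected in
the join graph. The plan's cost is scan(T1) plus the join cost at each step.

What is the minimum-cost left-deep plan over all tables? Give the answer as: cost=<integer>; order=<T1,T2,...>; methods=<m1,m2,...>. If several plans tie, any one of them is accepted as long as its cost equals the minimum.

cost=13120; order=B,A,D,C; methods=nl_idx,hash,hash

Selinger DP (subsets sized 1..n):
  {A}: scan cost=100, card=100
  {B}: scan cost=150, card=150
  {D}: scan cost=80, card=80
  {C}: scan cost=400, card=400
  {AB}: card=300; try (A,nl_idx)→1500, (A,hash)→1700, (B,merge)→2250, (A,merge)→2300, (B,hash)→2600, (B,nl)→15100 …(+1); best=1500 via (A,nl_idx)
  {BD}: card=1500; try (D,hash)→1420, (B,merge)→2070, (D,merge)→2140, (B,hash)→2560, (B,nl)→12080, (D,nl)→12150; best=1420 via (D,hash)
  {CD}: card=4000; try (D,hash)→1920, (C,merge)→4720, (C,nl_idx)→4800, (D,merge)→5040, (C,hash)→7360, (C,nl)→32080 …(+1); best=1920 via (D,hash)
  {ABD}: card=3000; try (D,hash)→2920, (A,hash)→4320, (D,merge)→5140, (A,nl_idx)→14920, (A,merge)→20220, (D,nl)→25500 …(+1); best=2920 via (D,hash)
  {BCD}: card=75000; try (B,hash)→8320, (C,hash)→10120, (C,merge)→23420, (B,merge)→55270, (C,nl_idx)→89920, (C,nl)→601420 …(+1); best=8320 via (B,hash)
  {ABCD}: card=150000; try (C,hash)→13120, (C,merge)→45920, (A,hash)→84720, (C,nl_idx)→179920, (A,nl_idx)→683320, (C,nl)→1202920 …(+2); best=13120 via (C,hash)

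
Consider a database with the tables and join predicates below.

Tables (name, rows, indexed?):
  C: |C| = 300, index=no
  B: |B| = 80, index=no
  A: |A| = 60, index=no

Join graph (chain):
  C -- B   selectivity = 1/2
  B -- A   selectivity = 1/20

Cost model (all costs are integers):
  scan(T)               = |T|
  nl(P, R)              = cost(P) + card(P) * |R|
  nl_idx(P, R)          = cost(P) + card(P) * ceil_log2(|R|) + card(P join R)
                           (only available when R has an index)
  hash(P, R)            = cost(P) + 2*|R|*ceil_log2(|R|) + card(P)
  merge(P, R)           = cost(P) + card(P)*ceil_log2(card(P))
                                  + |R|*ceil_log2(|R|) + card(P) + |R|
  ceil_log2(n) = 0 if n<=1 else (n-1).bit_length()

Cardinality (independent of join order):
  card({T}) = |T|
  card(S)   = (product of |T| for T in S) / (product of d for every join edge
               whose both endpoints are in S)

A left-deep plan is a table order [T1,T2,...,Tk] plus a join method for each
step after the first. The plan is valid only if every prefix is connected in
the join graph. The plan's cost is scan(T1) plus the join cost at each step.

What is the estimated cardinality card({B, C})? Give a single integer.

12000

Tables in S: B(80), C(300)
Edges inside S: C-B(d=2)
numerator = 80 * 300 = 24000
denominator = 2 = 2
card(S) = 24000 / 2 = 12000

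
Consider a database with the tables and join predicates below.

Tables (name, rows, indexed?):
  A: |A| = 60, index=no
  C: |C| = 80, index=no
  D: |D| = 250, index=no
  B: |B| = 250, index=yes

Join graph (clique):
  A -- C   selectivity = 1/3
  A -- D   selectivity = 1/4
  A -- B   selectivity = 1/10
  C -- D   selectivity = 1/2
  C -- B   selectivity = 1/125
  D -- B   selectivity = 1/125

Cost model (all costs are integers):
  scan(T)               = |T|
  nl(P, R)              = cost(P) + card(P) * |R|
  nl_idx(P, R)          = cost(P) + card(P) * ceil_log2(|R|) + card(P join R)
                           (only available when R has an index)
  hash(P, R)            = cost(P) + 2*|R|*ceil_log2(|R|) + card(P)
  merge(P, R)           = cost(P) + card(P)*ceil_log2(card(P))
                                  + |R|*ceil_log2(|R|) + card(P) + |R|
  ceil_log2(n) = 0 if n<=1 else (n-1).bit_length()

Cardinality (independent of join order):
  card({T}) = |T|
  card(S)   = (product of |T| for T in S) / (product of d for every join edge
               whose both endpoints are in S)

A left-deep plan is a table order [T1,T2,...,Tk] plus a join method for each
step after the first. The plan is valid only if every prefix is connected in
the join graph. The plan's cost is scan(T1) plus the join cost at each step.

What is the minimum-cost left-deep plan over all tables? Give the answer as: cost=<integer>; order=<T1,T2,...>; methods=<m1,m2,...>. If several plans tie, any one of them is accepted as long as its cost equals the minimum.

Selinger DP (subsets sized 1..n):
  {A}: scan cost=60, card=60
  {C}: scan cost=80, card=80
  {D}: scan cost=250, card=250
  {B}: scan cost=250, card=250
  {AC}: card=1600; try (A,hash)→880, (C,merge)→1120, (A,merge)→1140, (C,hash)→1240, (C,nl)→4860, (A,nl)→4880; best=880 via (A,hash)
  {AD}: card=3750; try (A,hash)→1220, (D,merge)→2730, (A,merge)→2920, (D,hash)→4120, (D,nl)→15060, (A,nl)→15250; best=1220 via (A,hash)
  {AB}: card=1500; try (A,hash)→1220, (B,nl_idx)→2040, (B,merge)→2730, (A,merge)→2920, (B,hash)→4120, (B,nl)→15060 …(+1); best=1220 via (A,hash)
  {CD}: card=10000; try (C,hash)→1620, (D,merge)→2970, (C,merge)→3140, (D,hash)→4160, (D,nl)→20080, (C,nl)→20250; best=1620 via (C,hash)
  {BC}: card=160; try (B,nl_idx)→880, (C,hash)→1620, (B,merge)→2970, (C,merge)→3140, (B,hash)→4160, (B,nl)→20080 …(+1); best=880 via (B,nl_idx)
  {BD}: card=500; try (B,nl_idx)→2750, (D,hash)→4500, (B,hash)→4500, (D,merge)→4750, (B,merge)→4750, (D,nl)→62750 …(+1); best=2750 via (B,nl_idx)
  {ACD}: card=50000; try (C,hash)→6090, (D,hash)→6480, (A,hash)→12340, (D,merge)→22330, (C,merge)→50610, (A,merge)→152040 …(+3); best=6090 via (C,hash)
  {ABC}: card=320; try (A,hash)→1760, (A,merge)→2740, (C,hash)→3840, (B,hash)→6480, (A,nl)→10480, (B,nl_idx)→14000 …(+4); best=1760 via (A,hash)
  {ABD}: card=750; try (A,hash)→3970, (D,hash)→6720, (A,merge)→8170, (B,hash)→8970, (D,merge)→21470, (B,nl_idx)→31970 …(+4); best=3970 via (A,hash)
  {BCD}: card=160; try (C,hash)→4370, (D,merge)→4570, (D,hash)→5040, (C,merge)→8390, (B,hash)→15620, (D,nl)→40880 …(+4); best=4370 via (C,hash)
  {ABCD}: card=80; try (A,hash)→5250, (C,hash)→5840, (D,hash)→6080, (A,merge)→6230, (D,merge)→7210, (C,merge)→12860 …(+7); best=5250 via (A,hash)

cost=5250; order=D,B,C,A; methods=nl_idx,hash,hash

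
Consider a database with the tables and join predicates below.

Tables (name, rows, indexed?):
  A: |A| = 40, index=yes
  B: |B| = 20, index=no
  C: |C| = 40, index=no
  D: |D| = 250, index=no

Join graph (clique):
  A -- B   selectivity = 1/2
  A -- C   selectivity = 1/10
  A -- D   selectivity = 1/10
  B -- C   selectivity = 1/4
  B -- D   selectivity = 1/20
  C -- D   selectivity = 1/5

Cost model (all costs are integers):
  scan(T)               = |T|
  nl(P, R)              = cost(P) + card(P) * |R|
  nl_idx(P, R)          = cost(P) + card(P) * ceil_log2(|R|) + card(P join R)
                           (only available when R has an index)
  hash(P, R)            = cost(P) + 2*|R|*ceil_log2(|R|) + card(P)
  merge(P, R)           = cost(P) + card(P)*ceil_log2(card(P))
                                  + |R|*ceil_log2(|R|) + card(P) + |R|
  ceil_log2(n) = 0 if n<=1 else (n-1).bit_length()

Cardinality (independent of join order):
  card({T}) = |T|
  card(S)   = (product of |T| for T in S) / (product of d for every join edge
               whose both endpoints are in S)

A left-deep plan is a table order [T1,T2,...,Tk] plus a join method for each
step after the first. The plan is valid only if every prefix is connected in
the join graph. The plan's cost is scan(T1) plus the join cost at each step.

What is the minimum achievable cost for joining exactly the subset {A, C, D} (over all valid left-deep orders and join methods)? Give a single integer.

2460

Selinger DP over subsets of {A,C,D}:
  {A}: scan cost=40, card=40
  {C}: scan cost=40, card=40
  {D}: scan cost=250, card=250
  {AC}: card=160; try (A,nl_idx)→440, (C,hash)→560, (A,hash)→560, (C,merge)→600, (A,merge)→600, (C,nl)→1640 …(+1); best=440 via (A,nl_idx)
  {AD}: card=1000; try (A,hash)→980, (D,merge)→2570, (A,nl_idx)→2750, (A,merge)→2780, (D,hash)→4080, (D,nl)→10040 …(+1); best=980 via (A,hash)
  {CD}: card=2000; try (C,hash)→980, (D,merge)→2570, (C,merge)→2780, (D,hash)→4080, (D,nl)→10040, (C,nl)→10250; best=980 via (C,hash)
  {ACD}: card=800; try (C,hash)→2460, (A,hash)→3460, (D,merge)→4130, (D,hash)→4600, (C,merge)→12260, (A,nl_idx)→13780 …(+4); best=2460 via (C,hash)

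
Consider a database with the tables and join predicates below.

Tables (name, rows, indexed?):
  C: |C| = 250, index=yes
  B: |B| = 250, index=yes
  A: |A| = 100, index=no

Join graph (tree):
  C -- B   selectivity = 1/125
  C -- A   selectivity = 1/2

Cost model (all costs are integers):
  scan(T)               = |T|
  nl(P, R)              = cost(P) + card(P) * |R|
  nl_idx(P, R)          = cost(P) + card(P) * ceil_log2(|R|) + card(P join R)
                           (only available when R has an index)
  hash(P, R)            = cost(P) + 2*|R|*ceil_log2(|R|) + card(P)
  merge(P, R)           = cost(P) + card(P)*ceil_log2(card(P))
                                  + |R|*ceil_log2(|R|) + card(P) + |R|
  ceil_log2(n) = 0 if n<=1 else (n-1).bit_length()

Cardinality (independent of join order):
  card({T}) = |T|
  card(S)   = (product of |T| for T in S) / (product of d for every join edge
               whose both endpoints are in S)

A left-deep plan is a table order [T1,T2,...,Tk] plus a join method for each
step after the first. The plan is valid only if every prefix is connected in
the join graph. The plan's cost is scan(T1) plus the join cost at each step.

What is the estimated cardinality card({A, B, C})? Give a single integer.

25000

Tables in S: A(100), B(250), C(250)
Edges inside S: C-B(d=125), C-A(d=2)
numerator = 100 * 250 * 250 = 6250000
denominator = 125 * 2 = 250
card(S) = 6250000 / 250 = 25000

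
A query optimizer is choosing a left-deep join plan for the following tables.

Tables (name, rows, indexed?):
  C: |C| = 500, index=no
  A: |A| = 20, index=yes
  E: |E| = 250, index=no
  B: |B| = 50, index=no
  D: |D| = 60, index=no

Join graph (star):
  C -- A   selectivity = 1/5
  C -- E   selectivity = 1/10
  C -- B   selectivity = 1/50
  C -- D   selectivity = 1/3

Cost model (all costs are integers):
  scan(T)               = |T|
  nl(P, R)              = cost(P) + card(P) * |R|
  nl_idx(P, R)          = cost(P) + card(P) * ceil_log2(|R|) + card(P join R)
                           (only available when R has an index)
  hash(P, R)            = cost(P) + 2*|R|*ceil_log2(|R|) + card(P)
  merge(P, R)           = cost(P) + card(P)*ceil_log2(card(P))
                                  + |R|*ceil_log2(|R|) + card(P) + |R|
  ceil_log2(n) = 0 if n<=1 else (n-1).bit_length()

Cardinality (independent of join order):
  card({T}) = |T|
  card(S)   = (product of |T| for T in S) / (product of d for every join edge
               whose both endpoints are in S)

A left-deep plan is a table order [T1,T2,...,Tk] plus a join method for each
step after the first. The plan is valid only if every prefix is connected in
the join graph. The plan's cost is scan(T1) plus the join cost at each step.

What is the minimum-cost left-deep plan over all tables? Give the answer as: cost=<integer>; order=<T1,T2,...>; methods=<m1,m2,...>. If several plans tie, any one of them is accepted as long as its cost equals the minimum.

Selinger DP (subsets sized 1..n):
  {C}: scan cost=500, card=500
  {A}: scan cost=20, card=20
  {E}: scan cost=250, card=250
  {B}: scan cost=50, card=50
  {D}: scan cost=60, card=60
  {AC}: card=2000; try (A,hash)→1200, (A,nl_idx)→5000, (C,merge)→5140, (A,merge)→5620, (C,hash)→9040, (C,nl)→10020 …(+1); best=1200 via (A,hash)
  {CE}: card=12500; try (E,hash)→5000, (C,merge)→7500, (E,merge)→7750, (C,hash)→9500, (C,nl)→125250, (E,nl)→125500; best=5000 via (E,hash)
  {BC}: card=500; try (B,hash)→1600, (C,merge)→5400, (B,merge)→5850, (C,hash)→9100, (C,nl)→25050, (B,nl)→25500; best=1600 via (B,hash)
  {CD}: card=10000; try (D,hash)→1720, (C,merge)→5480, (D,merge)→5920, (C,hash)→9120, (C,nl)→30060, (D,nl)→30500; best=1720 via (D,hash)
  {ACE}: card=50000; try (E,hash)→7200, (A,hash)→17700, (E,merge)→27450, (A,nl_idx)→117500, (A,merge)→192620, (A,nl)→255000 …(+1); best=7200 via (E,hash)
  {ABC}: card=2000; try (A,hash)→2300, (B,hash)→3800, (A,nl_idx)→6100, (A,merge)→6720, (A,nl)→11600, (B,merge)→25550 …(+1); best=2300 via (A,hash)
  {ACD}: card=40000; try (D,hash)→3920, (A,hash)→11920, (D,merge)→25620, (A,nl_idx)→91720, (D,nl)→121200, (A,merge)→151840 …(+1); best=3920 via (D,hash)
  {BCE}: card=12500; try (E,hash)→6100, (E,merge)→8850, (B,hash)→18100, (E,nl)→126600, (B,merge)→192850, (B,nl)→630000; best=6100 via (E,hash)
  {CDE}: card=250000; try (E,hash)→15720, (D,hash)→18220, (E,merge)→153970, (D,merge)→192920, (D,nl)→755000, (E,nl)→2501720; best=15720 via (E,hash)
  {BCD}: card=10000; try (D,hash)→2820, (D,merge)→7020, (B,hash)→12320, (D,nl)→31600, (B,merge)→152070, (B,nl)→501720; best=2820 via (D,hash)
  {ABCE}: card=50000; try (E,hash)→8300, (A,hash)→18800, (E,merge)→28550, (B,hash)→57800, (A,nl_idx)→118600, (A,merge)→193720 …(+4); best=8300 via (E,hash)
  {ACDE}: card=1000000; try (E,hash)→47920, (D,hash)→57920, (A,hash)→265920, (E,merge)→686170, (D,merge)→857620, (A,nl_idx)→2265720 …(+4); best=47920 via (E,hash)
  {ABCD}: card=40000; try (D,hash)→5020, (A,hash)→13020, (D,merge)→26720, (B,hash)→44520, (A,nl_idx)→92820, (D,nl)→122300 …(+4); best=5020 via (D,hash)
  {BCDE}: card=250000; try (E,hash)→16820, (D,hash)→19320, (E,merge)→155070, (D,merge)→194020, (B,hash)→266320, (D,nl)→756100 …(+3); best=16820 via (E,hash)
  {ABCDE}: card=1000000; try (E,hash)→49020, (D,hash)→59020, (A,hash)→267020, (E,merge)→687270, (D,merge)→858720, (B,hash)→1048520 …(+7); best=49020 via (E,hash)

cost=49020; order=C,B,A,D,E; methods=hash,hash,hash,hash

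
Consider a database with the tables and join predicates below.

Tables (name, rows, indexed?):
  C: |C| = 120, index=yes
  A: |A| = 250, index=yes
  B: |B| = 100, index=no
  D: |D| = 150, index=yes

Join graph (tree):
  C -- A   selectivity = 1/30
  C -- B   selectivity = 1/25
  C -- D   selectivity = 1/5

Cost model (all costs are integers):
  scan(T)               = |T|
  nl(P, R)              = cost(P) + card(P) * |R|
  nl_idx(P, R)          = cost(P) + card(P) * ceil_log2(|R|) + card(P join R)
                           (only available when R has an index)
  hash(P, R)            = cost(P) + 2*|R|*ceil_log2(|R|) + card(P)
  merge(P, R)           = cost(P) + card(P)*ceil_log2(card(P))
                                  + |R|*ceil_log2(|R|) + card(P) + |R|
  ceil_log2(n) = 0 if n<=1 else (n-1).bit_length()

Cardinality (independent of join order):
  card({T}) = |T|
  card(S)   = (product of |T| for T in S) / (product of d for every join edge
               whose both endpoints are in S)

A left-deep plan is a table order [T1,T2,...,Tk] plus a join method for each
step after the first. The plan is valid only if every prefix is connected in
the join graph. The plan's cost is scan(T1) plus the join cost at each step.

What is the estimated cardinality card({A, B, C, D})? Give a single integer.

Tables in S: A(250), B(100), C(120), D(150)
Edges inside S: C-A(d=30), C-B(d=25), C-D(d=5)
numerator = 250 * 100 * 120 * 150 = 450000000
denominator = 30 * 25 * 5 = 3750
card(S) = 450000000 / 3750 = 120000

120000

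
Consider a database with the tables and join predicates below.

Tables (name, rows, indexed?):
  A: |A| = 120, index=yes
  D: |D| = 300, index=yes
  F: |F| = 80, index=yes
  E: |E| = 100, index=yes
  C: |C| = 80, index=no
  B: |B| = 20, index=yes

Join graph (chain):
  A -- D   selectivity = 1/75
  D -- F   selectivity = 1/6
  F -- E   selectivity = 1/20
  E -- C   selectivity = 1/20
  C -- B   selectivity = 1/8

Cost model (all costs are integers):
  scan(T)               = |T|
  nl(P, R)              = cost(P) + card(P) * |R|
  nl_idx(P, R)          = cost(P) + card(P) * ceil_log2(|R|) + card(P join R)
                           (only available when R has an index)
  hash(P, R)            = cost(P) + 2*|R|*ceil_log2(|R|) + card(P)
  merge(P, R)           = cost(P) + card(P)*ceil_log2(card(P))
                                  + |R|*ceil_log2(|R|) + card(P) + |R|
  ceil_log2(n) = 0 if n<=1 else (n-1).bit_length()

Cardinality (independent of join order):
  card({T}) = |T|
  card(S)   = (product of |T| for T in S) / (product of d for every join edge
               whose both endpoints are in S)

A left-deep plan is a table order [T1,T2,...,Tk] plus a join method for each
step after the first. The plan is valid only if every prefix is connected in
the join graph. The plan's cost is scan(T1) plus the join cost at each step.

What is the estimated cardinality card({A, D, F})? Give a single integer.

Tables in S: A(120), D(300), F(80)
Edges inside S: A-D(d=75), D-F(d=6)
numerator = 120 * 300 * 80 = 2880000
denominator = 75 * 6 = 450
card(S) = 2880000 / 450 = 6400

6400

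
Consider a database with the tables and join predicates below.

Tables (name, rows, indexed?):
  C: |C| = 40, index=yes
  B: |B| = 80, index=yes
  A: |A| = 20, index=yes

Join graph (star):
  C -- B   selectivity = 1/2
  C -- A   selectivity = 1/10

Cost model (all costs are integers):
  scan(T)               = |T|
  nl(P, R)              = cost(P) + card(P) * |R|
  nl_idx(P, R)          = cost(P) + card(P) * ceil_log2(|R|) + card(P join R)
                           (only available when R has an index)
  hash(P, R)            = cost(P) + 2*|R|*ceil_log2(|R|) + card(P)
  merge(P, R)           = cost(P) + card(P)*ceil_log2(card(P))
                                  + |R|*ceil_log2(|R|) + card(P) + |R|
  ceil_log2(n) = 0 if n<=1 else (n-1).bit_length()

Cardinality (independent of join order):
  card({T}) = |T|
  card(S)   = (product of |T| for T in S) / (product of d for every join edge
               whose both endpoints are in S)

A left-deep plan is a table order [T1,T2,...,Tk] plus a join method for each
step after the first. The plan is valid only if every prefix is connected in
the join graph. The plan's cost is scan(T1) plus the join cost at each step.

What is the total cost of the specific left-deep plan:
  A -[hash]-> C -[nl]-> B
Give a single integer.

step 1: scan A: cost=20, card=20
step 2: join C via hash
    card(P join C) = 20*40/(10) = 80
    cost = 20 + 2*40*6 + 20 = 520
step 3: join B via nl
    card(P join B) = 80*80/(2) = 3200
    cost = 520 + 80*80 = 6920

6920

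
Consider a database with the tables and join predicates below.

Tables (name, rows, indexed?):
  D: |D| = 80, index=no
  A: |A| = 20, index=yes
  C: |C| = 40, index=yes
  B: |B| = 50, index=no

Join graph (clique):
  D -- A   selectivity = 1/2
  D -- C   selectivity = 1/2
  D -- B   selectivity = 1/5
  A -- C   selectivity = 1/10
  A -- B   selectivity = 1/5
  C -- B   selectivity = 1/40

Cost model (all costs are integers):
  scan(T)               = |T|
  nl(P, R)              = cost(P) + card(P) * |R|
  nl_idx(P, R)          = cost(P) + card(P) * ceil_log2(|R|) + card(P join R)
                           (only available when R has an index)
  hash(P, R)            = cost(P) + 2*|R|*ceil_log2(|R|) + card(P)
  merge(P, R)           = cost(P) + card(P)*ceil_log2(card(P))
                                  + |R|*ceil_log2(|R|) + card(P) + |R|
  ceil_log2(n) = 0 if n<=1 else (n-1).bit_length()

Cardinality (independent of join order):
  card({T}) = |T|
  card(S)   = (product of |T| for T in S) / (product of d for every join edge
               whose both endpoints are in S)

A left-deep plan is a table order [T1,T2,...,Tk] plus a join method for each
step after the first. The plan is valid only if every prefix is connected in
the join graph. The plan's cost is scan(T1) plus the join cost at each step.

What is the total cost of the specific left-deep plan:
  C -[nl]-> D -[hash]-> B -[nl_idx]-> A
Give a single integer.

7520

step 1: scan C: cost=40, card=40
step 2: join D via nl
    card(P join D) = 40*80/(2) = 1600
    cost = 40 + 40*80 = 3240
step 3: join B via hash
    card(P join B) = 1600*50/(5*40) = 400
    cost = 3240 + 2*50*6 + 1600 = 5440
step 4: join A via nl_idx
    card(P join A) = 400*20/(2*10*5) = 80
    cost = 5440 + 400*5 + 80 = 7520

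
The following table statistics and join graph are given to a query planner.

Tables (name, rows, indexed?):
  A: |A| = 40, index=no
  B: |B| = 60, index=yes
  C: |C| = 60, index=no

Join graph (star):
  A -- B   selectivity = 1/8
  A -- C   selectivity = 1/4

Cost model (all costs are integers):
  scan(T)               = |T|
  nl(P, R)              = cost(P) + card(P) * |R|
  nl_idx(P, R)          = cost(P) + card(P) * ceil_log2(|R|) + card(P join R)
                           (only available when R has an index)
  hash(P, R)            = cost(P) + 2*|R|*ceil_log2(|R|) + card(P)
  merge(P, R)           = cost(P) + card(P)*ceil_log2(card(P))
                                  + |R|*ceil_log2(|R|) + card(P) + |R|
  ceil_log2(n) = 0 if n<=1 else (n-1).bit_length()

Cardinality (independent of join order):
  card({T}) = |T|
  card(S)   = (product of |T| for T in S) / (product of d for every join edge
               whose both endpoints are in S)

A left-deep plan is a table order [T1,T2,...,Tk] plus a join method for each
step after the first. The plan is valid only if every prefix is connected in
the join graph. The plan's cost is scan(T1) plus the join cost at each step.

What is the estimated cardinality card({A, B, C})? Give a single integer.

Tables in S: A(40), B(60), C(60)
Edges inside S: A-B(d=8), A-C(d=4)
numerator = 40 * 60 * 60 = 144000
denominator = 8 * 4 = 32
card(S) = 144000 / 32 = 4500

4500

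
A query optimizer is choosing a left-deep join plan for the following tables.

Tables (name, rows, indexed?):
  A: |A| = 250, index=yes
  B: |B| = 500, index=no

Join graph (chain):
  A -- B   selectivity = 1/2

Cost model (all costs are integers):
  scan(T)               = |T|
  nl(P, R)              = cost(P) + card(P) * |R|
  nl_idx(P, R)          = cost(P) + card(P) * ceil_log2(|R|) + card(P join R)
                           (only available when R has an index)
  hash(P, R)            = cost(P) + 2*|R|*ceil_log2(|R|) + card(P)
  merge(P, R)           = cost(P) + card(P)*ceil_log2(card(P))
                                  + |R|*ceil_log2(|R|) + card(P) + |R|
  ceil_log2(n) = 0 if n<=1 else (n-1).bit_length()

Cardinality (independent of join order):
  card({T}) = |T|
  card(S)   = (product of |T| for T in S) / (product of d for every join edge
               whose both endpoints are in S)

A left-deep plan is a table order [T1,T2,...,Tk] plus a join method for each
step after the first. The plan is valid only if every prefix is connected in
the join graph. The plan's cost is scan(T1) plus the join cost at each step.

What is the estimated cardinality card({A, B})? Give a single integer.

62500

Tables in S: A(250), B(500)
Edges inside S: A-B(d=2)
numerator = 250 * 500 = 125000
denominator = 2 = 2
card(S) = 125000 / 2 = 62500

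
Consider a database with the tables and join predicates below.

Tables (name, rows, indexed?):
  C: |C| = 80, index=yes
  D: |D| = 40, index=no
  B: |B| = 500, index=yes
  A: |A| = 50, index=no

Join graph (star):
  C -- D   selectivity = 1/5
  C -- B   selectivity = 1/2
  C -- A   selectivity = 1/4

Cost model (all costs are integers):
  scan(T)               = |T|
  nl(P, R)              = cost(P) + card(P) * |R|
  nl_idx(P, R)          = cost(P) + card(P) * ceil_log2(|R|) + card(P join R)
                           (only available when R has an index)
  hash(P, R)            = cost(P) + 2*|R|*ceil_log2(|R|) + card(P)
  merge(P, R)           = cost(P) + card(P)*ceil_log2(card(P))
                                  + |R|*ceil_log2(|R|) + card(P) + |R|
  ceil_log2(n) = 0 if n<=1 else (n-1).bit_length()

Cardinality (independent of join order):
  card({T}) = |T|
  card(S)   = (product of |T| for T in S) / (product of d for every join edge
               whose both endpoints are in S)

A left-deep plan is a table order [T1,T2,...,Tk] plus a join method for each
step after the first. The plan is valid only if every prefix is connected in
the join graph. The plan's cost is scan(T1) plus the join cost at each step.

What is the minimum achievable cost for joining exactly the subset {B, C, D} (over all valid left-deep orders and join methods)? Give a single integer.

Selinger DP over subsets of {B,C,D}:
  {C}: scan cost=80, card=80
  {D}: scan cost=40, card=40
  {B}: scan cost=500, card=500
  {CD}: card=640; try (D,hash)→640, (C,merge)→960, (C,nl_idx)→960, (D,merge)→1000, (C,hash)→1200, (C,nl)→3240 …(+1); best=640 via (D,hash)
  {BC}: card=20000; try (C,hash)→2120, (B,merge)→5720, (C,merge)→6140, (B,hash)→9160, (B,nl_idx)→20800, (C,nl_idx)→24000 …(+2); best=2120 via (C,hash)
  {BCD}: card=160000; try (B,hash)→10280, (B,merge)→12680, (D,hash)→22600, (B,nl_idx)→166400, (B,nl)→320640, (D,merge)→322400 …(+1); best=10280 via (B,hash)

10280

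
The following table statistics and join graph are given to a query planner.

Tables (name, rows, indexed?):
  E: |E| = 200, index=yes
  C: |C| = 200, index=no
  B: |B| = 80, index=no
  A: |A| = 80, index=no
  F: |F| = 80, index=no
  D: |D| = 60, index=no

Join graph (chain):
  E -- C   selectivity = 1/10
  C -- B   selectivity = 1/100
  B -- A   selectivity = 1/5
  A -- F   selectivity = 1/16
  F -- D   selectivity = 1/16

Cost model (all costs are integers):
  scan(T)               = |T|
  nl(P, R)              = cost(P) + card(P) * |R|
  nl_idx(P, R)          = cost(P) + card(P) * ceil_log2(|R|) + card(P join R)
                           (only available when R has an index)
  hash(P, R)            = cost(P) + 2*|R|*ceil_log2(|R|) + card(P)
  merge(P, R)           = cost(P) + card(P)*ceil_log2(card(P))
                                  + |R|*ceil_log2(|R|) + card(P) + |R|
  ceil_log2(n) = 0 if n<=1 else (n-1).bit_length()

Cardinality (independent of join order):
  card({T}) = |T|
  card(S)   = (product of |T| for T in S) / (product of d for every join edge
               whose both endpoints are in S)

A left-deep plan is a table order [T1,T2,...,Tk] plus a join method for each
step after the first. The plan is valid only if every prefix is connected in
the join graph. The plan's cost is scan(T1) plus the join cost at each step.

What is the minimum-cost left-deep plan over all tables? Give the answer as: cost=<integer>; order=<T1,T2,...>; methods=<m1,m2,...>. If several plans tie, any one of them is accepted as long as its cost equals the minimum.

Selinger DP (subsets sized 1..n):
  {E}: scan cost=200, card=200
  {C}: scan cost=200, card=200
  {B}: scan cost=80, card=80
  {A}: scan cost=80, card=80
  {F}: scan cost=80, card=80
  {D}: scan cost=60, card=60
  {CE}: card=4000; try (E,hash)→3600, (C,hash)→3600, (E,merge)→3800, (C,merge)→3800, (E,nl_idx)→5800, (E,nl)→40200 …(+1); best=3600 via (E,hash)
  {BC}: card=160; try (B,hash)→1520, (C,merge)→2520, (B,merge)→2640, (C,hash)→3360, (C,nl)→16080, (B,nl)→16200; best=1520 via (B,hash)
  {AB}: card=1280; try (B,hash)→1280, (A,hash)→1280, (B,merge)→1360, (A,merge)→1360, (B,nl)→6480, (A,nl)→6480; best=1280 via (B,hash)
  {AF}: card=400; try (F,hash)→1280, (A,hash)→1280, (F,merge)→1360, (A,merge)→1360, (F,nl)→6480, (A,nl)→6480; best=1280 via (F,hash)
  {DF}: card=300; try (D,hash)→880, (F,merge)→1120, (D,merge)→1140, (F,hash)→1240, (F,nl)→4860, (D,nl)→4880; best=880 via (D,hash)
  {BCE}: card=3200; try (E,merge)→4760, (E,hash)→4880, (E,nl_idx)→6000, (B,hash)→8720, (E,nl)→33520, (B,merge)→56240 …(+1); best=4760 via (E,merge)
  {ABC}: card=2560; try (A,hash)→2800, (A,merge)→3600, (C,hash)→5760, (A,nl)→14320, (C,merge)→18440, (C,nl)→257280; best=2800 via (A,hash)
  {ABF}: card=6400; try (B,hash)→2800, (F,hash)→3680, (B,merge)→5920, (F,merge)→17280, (B,nl)→33280, (F,nl)→103680; best=2800 via (B,hash)
  {ADF}: card=1500; try (A,hash)→2300, (D,hash)→2400, (A,merge)→4520, (D,merge)→5700, (A,nl)→24880, (D,nl)→25280; best=2300 via (A,hash)
  {ABCE}: card=51200; try (E,hash)→8560, (A,hash)→9080, (E,merge)→37880, (A,merge)→47000, (E,nl_idx)→74480, (A,nl)→260760 …(+1); best=8560 via (E,hash)
  {ABCF}: card=12800; try (F,hash)→6480, (C,hash)→12400, (F,merge)→36720, (C,merge)→94200, (F,nl)→207600, (C,nl)→1282800; best=6480 via (F,hash)
  {ABDF}: card=24000; try (B,hash)→4920, (D,hash)→9920, (B,merge)→20940, (D,merge)→92820, (B,nl)→122300, (D,nl)→386800; best=4920 via (B,hash)
  {ABCEF}: card=256000; try (E,hash)→22480, (F,hash)→60880, (E,merge)→200280, (E,nl_idx)→364880, (F,merge)→879600, (E,nl)→2566480 …(+1); best=22480 via (E,hash)
  {ABCDF}: card=48000; try (D,hash)→20000, (C,hash)→32120, (D,merge)→198900, (C,merge)→390720, (D,nl)→774480, (C,nl)→4804920; best=20000 via (D,hash)
  {ABCDEF}: card=960000; try (E,hash)→71200, (D,hash)→279200, (E,merge)→837800, (E,nl_idx)→1364000, (D,merge)→4886900, (E,nl)→9620000 …(+1); best=71200 via (E,hash)

cost=71200; order=C,B,A,F,D,E; methods=hash,hash,hash,hash,hash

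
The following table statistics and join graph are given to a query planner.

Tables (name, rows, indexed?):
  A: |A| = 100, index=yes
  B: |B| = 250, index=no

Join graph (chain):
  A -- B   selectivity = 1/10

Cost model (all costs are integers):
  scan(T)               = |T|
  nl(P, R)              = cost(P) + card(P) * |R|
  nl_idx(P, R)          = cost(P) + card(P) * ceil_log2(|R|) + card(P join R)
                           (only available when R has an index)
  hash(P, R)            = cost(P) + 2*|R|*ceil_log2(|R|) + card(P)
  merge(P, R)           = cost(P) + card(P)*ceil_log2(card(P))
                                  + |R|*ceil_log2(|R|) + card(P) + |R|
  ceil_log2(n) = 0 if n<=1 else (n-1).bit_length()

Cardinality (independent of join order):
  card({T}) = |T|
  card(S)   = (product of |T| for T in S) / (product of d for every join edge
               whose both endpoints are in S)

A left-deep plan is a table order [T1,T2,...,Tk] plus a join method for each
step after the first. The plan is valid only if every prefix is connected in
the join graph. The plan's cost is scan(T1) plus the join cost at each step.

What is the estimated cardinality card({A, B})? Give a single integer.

Tables in S: A(100), B(250)
Edges inside S: A-B(d=10)
numerator = 100 * 250 = 25000
denominator = 10 = 10
card(S) = 25000 / 10 = 2500

2500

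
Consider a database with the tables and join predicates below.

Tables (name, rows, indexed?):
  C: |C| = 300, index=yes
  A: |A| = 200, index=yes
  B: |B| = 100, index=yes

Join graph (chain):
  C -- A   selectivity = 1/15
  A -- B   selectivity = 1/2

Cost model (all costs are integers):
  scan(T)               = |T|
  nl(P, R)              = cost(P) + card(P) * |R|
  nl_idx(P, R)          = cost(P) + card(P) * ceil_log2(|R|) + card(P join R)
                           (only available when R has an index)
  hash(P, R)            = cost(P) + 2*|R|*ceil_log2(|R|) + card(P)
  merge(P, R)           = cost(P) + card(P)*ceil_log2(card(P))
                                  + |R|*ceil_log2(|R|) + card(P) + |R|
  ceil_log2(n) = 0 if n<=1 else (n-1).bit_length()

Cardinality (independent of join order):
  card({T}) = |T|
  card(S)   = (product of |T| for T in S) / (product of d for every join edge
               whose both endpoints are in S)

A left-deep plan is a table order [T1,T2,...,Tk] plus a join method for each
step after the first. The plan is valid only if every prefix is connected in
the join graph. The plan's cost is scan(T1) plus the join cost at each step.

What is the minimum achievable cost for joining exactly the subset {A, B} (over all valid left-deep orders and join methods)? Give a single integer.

Selinger DP over subsets of {A,B}:
  {A}: scan cost=200, card=200
  {B}: scan cost=100, card=100
  {AB}: card=10000; try (B,hash)→1800, (A,merge)→2700, (B,merge)→2800, (A,hash)→3400, (A,nl_idx)→10900, (B,nl_idx)→11600 …(+2); best=1800 via (B,hash)

1800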